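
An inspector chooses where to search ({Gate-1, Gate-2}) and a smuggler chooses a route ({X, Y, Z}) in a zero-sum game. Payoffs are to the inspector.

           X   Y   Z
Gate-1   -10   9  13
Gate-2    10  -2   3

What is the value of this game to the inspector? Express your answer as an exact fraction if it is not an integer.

70/31

Row minima: Gate-1 → -10, Gate-2 → -2; maximin = -2.
Column maxima: X → 10, Y → 9, Z → 13; minimax = 9.
-2 ≠ 9, so there is no saddle point; optimal play is mixed.
Z is strictly dominated by Y (it gives the inspector strictly more in every row), so the smuggler never plays it.
On the remaining 2×2 (Gate-1, Gate-2 vs X, Y):
Let the inspector play Gate-1 with probability p. Expected payoff against X: (-10)p + 10(1−p) = −20p + 10; against Y: 9p + (-2)(1−p) = 11p − 2.
Setting these equal: −20p + 10 = 11p − 2 ⇒ −31p = -12 ⇒ p = 12/31, and the value is (-20)·(12/31) + 10 = 70/31.
For the smuggler: with q = P(X), equating Gate-1's and Gate-2's payoffs gives −19q + 9 = 12q − 2 ⇒ q = 11/31.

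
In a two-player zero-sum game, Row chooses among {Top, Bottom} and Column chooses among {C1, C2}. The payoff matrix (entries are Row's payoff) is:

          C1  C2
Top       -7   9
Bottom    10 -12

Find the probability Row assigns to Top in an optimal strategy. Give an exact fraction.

11/19

Row minima: Top → -7, Bottom → -12; maximin = -7.
Column maxima: C1 → 10, C2 → 9; minimax = 9.
-7 ≠ 9, so there is no saddle point; optimal play is mixed.
Let Row play Top with probability p. Expected payoff against C1: (-7)p + 10(1−p) = −17p + 10; against C2: 9p + (-12)(1−p) = 21p − 12.
Setting these equal: −17p + 10 = 21p − 12 ⇒ −38p = -22 ⇒ p = 11/19, and the value is (-17)·(11/19) + 10 = 3/19.
For Column: with q = P(C1), equating Top's and Bottom's payoffs gives −16q + 9 = 22q − 12 ⇒ q = 21/38.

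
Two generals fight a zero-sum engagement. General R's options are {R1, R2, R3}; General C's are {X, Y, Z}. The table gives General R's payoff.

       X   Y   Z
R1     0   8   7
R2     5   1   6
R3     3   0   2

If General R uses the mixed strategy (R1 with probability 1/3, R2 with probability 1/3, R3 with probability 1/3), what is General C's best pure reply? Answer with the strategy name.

If General C plays X, General R's expected payoff is (1/3)·0 + (1/3)·5 + (1/3)·3 = 8/3.
If General C plays Y, General R's expected payoff is (1/3)·8 + (1/3)·1 + (1/3)·0 = 3.
If General C plays Z, General R's expected payoff is (1/3)·7 + (1/3)·6 + (1/3)·2 = 5.
General C minimizes General R's payoff; the smallest is 8/3, so the best response is X.

X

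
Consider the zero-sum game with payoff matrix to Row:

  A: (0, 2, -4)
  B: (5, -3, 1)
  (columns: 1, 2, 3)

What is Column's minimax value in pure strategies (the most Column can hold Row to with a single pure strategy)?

Column maxima: 1 → 5, 2 → 2, 3 → 1.
The smallest of these is 1.

1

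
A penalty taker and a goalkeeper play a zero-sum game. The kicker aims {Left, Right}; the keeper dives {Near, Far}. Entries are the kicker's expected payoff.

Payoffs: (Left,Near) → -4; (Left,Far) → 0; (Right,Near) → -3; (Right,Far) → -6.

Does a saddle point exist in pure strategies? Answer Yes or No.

No

Row minima: Left → -4, Right → -6; maximin = -4.
Column maxima: Near → -3, Far → 0; minimax = -3.
-4 ≠ -3, so no pure-strategy equilibrium exists.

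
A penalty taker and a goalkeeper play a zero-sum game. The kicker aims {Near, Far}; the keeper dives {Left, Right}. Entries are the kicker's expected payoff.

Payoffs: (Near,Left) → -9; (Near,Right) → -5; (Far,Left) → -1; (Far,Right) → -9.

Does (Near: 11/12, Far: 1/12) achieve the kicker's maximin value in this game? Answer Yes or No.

Against Left this mix gives (11/12)·(-9) + (1/12)·(-1) = -25/3.
Against Right this mix gives (11/12)·(-5) + (1/12)·(-9) = -16/3.
The keeper will play Left, holding the kicker to -25/3. Shifting weight toward the row that does better against Left would raise this floor (the equalizing mix achieves -19/3 against both Left and Right), so the proposed strategy is not optimal.

No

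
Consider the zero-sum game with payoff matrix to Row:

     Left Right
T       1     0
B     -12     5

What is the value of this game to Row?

5/18

Row minima: T → 0, B → -12; maximin = 0.
Column maxima: Left → 1, Right → 5; minimax = 1.
0 ≠ 1, so there is no saddle point; optimal play is mixed.
Let Row play T with probability p. Expected payoff against Left: 1p + (-12)(1−p) = 13p − 12; against Right: 0p + 5(1−p) = −5p + 5.
Setting these equal: 13p − 12 = −5p + 5 ⇒ 18p = 17 ⇒ p = 17/18, and the value is (13)·(17/18) − 12 = 5/18.
For Column: with q = P(Left), equating T's and B's payoffs gives q = −17q + 5 ⇒ q = 5/18.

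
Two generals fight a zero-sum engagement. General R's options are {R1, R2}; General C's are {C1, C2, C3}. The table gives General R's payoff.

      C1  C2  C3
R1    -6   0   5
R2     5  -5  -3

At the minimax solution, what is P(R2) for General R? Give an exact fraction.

3/8

Row minima: R1 → -6, R2 → -5; maximin = -5.
Column maxima: C1 → 5, C2 → 0, C3 → 5; minimax = 0.
-5 ≠ 0, so there is no saddle point; optimal play is mixed.
C3 is strictly dominated by C2 (it gives General R strictly more in every row), so General C never plays it.
On the remaining 2×2 (R1, R2 vs C1, C2):
Let General R play R1 with probability p. Expected payoff against C1: (-6)p + 5(1−p) = −11p + 5; against C2: 0p + (-5)(1−p) = 5p − 5.
Setting these equal: −11p + 5 = 5p − 5 ⇒ −16p = -10 ⇒ p = 5/8, and the value is (-11)·(5/8) + 5 = -15/8.
For General C: with q = P(C1), equating R1's and R2's payoffs gives −6q = 10q − 5 ⇒ q = 5/16.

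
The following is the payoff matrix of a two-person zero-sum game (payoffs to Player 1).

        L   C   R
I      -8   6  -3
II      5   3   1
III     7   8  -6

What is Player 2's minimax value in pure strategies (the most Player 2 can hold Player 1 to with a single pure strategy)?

Column maxima: L → 7, C → 8, R → 1.
The smallest of these is 1.

1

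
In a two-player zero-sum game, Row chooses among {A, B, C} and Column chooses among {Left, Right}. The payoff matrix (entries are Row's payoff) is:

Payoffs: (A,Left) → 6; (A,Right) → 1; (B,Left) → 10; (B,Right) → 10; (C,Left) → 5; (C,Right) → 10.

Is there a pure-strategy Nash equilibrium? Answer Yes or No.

Row minima: A → 1, B → 10, C → 5; maximin = 10.
Column maxima: Left → 10, Right → 10; minimax = 10.
maximin = minimax = 10, so a saddle point exists.

Yes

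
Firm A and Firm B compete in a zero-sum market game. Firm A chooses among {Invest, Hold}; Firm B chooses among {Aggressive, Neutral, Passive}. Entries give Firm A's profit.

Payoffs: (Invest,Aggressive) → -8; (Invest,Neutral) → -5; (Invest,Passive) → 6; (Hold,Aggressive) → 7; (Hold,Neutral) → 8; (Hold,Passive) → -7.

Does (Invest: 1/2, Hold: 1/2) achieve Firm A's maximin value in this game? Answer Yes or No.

Yes

Against Aggressive this mix gives (1/2)·(-8) + (1/2)·7 = -1/2.
Against Neutral this mix gives (1/2)·(-5) + (1/2)·8 = 3/2.
Against Passive this mix gives (1/2)·6 + (1/2)·(-7) = -1/2.
All of Firm B's active replies (Aggressive, Passive) yield -1/2, and no column does worse for Firm A. The mix makes Firm B indifferent and guarantees -1/2, so it is optimal.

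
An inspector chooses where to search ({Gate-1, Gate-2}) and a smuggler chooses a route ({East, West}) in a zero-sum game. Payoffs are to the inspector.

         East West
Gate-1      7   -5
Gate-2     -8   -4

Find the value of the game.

Row minima: Gate-1 → -5, Gate-2 → -8; maximin = -5.
Column maxima: East → 7, West → -4; minimax = -4.
-5 ≠ -4, so there is no saddle point; optimal play is mixed.
Let the inspector play Gate-1 with probability p. Expected payoff against East: 7p + (-8)(1−p) = 15p − 8; against West: (-5)p + (-4)(1−p) = −p − 4.
Setting these equal: 15p − 8 = −p − 4 ⇒ 16p = 4 ⇒ p = 1/4, and the value is (15)·(1/4) − 8 = -17/4.
For the smuggler: with q = P(East), equating Gate-1's and Gate-2's payoffs gives 12q − 5 = −4q − 4 ⇒ q = 1/16.

-17/4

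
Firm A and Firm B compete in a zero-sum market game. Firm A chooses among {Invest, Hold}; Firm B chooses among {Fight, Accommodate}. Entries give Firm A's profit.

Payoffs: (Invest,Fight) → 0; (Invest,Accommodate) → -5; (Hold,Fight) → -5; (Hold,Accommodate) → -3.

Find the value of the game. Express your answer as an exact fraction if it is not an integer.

Row minima: Invest → -5, Hold → -5; maximin = -5.
Column maxima: Fight → 0, Accommodate → -3; minimax = -3.
-5 ≠ -3, so there is no saddle point; optimal play is mixed.
Let Firm A play Invest with probability p. Expected payoff against Fight: 0p + (-5)(1−p) = 5p − 5; against Accommodate: (-5)p + (-3)(1−p) = −2p − 3.
Setting these equal: 5p − 5 = −2p − 3 ⇒ 7p = 2 ⇒ p = 2/7, and the value is (5)·(2/7) − 5 = -25/7.
For Firm B: with q = P(Fight), equating Invest's and Hold's payoffs gives 5q − 5 = −2q − 3 ⇒ q = 2/7.

-25/7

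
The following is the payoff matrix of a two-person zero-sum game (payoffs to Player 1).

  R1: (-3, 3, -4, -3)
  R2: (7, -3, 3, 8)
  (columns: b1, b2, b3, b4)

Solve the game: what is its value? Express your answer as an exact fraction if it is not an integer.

-3/13

Row minima: R1 → -4, R2 → -3; maximin = -3.
Column maxima: b1 → 7, b2 → 3, b3 → 3, b4 → 8; minimax = 3.
-3 ≠ 3, so there is no saddle point; optimal play is mixed.
b1 is strictly dominated by b3 (it gives Player 1 strictly more in every row), so Player 2 never plays it.
b4 is strictly dominated by b3 (it gives Player 1 strictly more in every row), so Player 2 never plays it.
On the remaining 2×2 (R1, R2 vs b2, b3):
Let Player 1 play R1 with probability p. Expected payoff against b2: 3p + (-3)(1−p) = 6p − 3; against b3: (-4)p + 3(1−p) = −7p + 3.
Setting these equal: 6p − 3 = −7p + 3 ⇒ 13p = 6 ⇒ p = 6/13, and the value is (6)·(6/13) − 3 = -3/13.
For Player 2: with q = P(b2), equating R1's and R2's payoffs gives 7q − 4 = −6q + 3 ⇒ q = 7/13.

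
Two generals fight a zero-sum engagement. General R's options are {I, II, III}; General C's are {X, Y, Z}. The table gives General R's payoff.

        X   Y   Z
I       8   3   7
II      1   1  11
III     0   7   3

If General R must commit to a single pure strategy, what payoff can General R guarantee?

Row minima: I → 3, II → 1, III → 0.
The best of these is 3.

3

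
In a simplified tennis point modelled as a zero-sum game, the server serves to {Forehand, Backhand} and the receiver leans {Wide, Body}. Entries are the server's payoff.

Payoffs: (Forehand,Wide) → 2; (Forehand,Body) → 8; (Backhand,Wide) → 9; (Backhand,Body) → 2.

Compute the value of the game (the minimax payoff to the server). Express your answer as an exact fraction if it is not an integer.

Row minima: Forehand → 2, Backhand → 2; maximin = 2.
Column maxima: Wide → 9, Body → 8; minimax = 8.
2 ≠ 8, so there is no saddle point; optimal play is mixed.
Let the server play Forehand with probability p. Expected payoff against Wide: 2p + 9(1−p) = −7p + 9; against Body: 8p + 2(1−p) = 6p + 2.
Setting these equal: −7p + 9 = 6p + 2 ⇒ −13p = -7 ⇒ p = 7/13, and the value is (-7)·(7/13) + 9 = 68/13.
For the receiver: with q = P(Wide), equating Forehand's and Backhand's payoffs gives −6q + 8 = 7q + 2 ⇒ q = 6/13.

68/13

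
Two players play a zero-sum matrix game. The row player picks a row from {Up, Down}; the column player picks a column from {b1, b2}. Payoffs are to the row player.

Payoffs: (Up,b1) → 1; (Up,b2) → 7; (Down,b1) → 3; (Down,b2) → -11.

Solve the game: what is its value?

8/5

Row minima: Up → 1, Down → -11; maximin = 1.
Column maxima: b1 → 3, b2 → 7; minimax = 3.
1 ≠ 3, so there is no saddle point; optimal play is mixed.
Let the row player play Up with probability p. Expected payoff against b1: 1p + 3(1−p) = −2p + 3; against b2: 7p + (-11)(1−p) = 18p − 11.
Setting these equal: −2p + 3 = 18p − 11 ⇒ −20p = -14 ⇒ p = 7/10, and the value is (-2)·(7/10) + 3 = 8/5.
For the column player: with q = P(b1), equating Up's and Down's payoffs gives −6q + 7 = 14q − 11 ⇒ q = 9/10.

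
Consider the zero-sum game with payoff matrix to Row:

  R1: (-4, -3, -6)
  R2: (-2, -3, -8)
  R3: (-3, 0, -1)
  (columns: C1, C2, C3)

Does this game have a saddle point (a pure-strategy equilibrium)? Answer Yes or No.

No

Row minima: R1 → -6, R2 → -8, R3 → -3; maximin = -3.
Column maxima: C1 → -2, C2 → 0, C3 → -1; minimax = -2.
-3 ≠ -2, so no pure-strategy equilibrium exists.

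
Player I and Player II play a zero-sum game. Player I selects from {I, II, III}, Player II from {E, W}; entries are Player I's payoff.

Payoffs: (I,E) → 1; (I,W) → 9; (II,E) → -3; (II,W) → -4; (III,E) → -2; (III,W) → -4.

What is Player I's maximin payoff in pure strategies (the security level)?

Row minima: I → 1, II → -4, III → -4.
The best of these is 1.

1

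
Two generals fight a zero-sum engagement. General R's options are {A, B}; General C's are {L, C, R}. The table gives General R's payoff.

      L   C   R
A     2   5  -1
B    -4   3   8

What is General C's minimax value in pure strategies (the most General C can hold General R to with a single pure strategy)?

2

Column maxima: L → 2, C → 5, R → 8.
The smallest of these is 2.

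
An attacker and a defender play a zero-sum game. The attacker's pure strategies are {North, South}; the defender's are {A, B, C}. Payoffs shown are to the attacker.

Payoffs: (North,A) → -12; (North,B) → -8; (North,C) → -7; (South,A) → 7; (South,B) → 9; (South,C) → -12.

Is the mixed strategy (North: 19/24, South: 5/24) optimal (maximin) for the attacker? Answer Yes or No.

Yes

Against A this mix gives (19/24)·(-12) + (5/24)·7 = -193/24.
Against B this mix gives (19/24)·(-8) + (5/24)·9 = -107/24.
Against C this mix gives (19/24)·(-7) + (5/24)·(-12) = -193/24.
All of the defender's active replies (A, C) yield -193/24, and no column does worse for the attacker. The mix makes the defender indifferent and guarantees -193/24, so it is optimal.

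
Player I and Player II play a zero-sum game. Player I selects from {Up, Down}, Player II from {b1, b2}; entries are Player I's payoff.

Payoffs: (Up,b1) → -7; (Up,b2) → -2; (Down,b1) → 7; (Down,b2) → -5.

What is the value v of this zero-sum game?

-49/17

Row minima: Up → -7, Down → -5; maximin = -5.
Column maxima: b1 → 7, b2 → -2; minimax = -2.
-5 ≠ -2, so there is no saddle point; optimal play is mixed.
Let Player I play Up with probability p. Expected payoff against b1: (-7)p + 7(1−p) = −14p + 7; against b2: (-2)p + (-5)(1−p) = 3p − 5.
Setting these equal: −14p + 7 = 3p − 5 ⇒ −17p = -12 ⇒ p = 12/17, and the value is (-14)·(12/17) + 7 = -49/17.
For Player II: with q = P(b1), equating Up's and Down's payoffs gives −5q − 2 = 12q − 5 ⇒ q = 3/17.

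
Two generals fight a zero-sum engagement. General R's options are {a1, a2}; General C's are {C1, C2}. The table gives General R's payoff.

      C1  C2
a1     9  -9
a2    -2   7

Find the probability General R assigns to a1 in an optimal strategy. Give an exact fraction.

1/3

Row minima: a1 → -9, a2 → -2; maximin = -2.
Column maxima: C1 → 9, C2 → 7; minimax = 7.
-2 ≠ 7, so there is no saddle point; optimal play is mixed.
Let General R play a1 with probability p. Expected payoff against C1: 9p + (-2)(1−p) = 11p − 2; against C2: (-9)p + 7(1−p) = −16p + 7.
Setting these equal: 11p − 2 = −16p + 7 ⇒ 27p = 9 ⇒ p = 1/3, and the value is (11)·(1/3) − 2 = 5/3.
For General C: with q = P(C1), equating a1's and a2's payoffs gives 18q − 9 = −9q + 7 ⇒ q = 16/27.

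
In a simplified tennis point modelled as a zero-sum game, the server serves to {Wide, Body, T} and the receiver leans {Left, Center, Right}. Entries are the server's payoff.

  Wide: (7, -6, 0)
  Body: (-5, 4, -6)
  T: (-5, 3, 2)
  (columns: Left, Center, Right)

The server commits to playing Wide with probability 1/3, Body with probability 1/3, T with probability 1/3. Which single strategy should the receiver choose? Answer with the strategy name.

Right

If the receiver plays Left, the server's expected payoff is (1/3)·7 + (1/3)·(-5) + (1/3)·(-5) = -1.
If the receiver plays Center, the server's expected payoff is (1/3)·(-6) + (1/3)·4 + (1/3)·3 = 1/3.
If the receiver plays Right, the server's expected payoff is (1/3)·0 + (1/3)·(-6) + (1/3)·2 = -4/3.
The receiver minimizes the server's payoff; the smallest is -4/3, so the best response is Right.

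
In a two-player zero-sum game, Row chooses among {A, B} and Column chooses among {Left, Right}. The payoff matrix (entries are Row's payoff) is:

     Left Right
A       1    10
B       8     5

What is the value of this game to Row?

25/4

Row minima: A → 1, B → 5; maximin = 5.
Column maxima: Left → 8, Right → 10; minimax = 8.
5 ≠ 8, so there is no saddle point; optimal play is mixed.
Let Row play A with probability p. Expected payoff against Left: 1p + 8(1−p) = −7p + 8; against Right: 10p + 5(1−p) = 5p + 5.
Setting these equal: −7p + 8 = 5p + 5 ⇒ −12p = -3 ⇒ p = 1/4, and the value is (-7)·(1/4) + 8 = 25/4.
For Column: with q = P(Left), equating A's and B's payoffs gives −9q + 10 = 3q + 5 ⇒ q = 5/12.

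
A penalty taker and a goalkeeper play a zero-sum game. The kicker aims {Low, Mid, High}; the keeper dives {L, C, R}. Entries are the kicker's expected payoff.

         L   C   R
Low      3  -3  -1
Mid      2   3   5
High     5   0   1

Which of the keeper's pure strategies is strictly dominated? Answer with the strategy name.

C holds the kicker's payoff strictly below R in every row: -3 < -1, 3 < 5, 0 < 1.
So R is strictly dominated for the keeper.

R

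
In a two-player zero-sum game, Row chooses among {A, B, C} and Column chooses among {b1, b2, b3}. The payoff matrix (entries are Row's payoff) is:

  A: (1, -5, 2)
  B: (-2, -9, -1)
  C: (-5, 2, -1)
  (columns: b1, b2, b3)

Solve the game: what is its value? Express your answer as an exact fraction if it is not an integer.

Row minima: A → -5, B → -9, C → -5; maximin = -5.
Column maxima: b1 → 1, b2 → 2, b3 → 2; minimax = 1.
-5 ≠ 1, so there is no saddle point; optimal play is mixed.
B is strictly dominated by A, so Row never plays it.
b3 is strictly dominated by b1 (it gives Row strictly more in every row), so Column never plays it.
On the remaining 2×2 (A, C vs b1, b2):
Let Row play A with probability p. Expected payoff against b1: 1p + (-5)(1−p) = 6p − 5; against b2: (-5)p + 2(1−p) = −7p + 2.
Setting these equal: 6p − 5 = −7p + 2 ⇒ 13p = 7 ⇒ p = 7/13, and the value is (6)·(7/13) − 5 = -23/13.
For Column: with q = P(b1), equating A's and C's payoffs gives 6q − 5 = −7q + 2 ⇒ q = 7/13.

-23/13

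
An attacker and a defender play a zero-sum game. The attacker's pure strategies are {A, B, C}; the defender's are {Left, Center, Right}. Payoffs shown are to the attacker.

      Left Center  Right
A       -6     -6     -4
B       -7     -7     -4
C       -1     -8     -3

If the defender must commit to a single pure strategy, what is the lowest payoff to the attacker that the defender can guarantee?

Column maxima: Left → -1, Center → -6, Right → -3.
The smallest of these is -6.

-6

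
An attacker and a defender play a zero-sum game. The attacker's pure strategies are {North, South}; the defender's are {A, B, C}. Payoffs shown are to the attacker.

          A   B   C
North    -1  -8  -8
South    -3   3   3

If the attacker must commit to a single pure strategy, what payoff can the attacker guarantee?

Row minima: North → -8, South → -3.
The best of these is -3.

-3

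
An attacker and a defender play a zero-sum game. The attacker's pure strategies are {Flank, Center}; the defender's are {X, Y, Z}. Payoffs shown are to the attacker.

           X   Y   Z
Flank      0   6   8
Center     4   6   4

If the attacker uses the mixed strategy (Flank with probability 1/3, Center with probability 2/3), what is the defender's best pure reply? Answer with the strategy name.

If the defender plays X, the attacker's expected payoff is (1/3)·0 + (2/3)·4 = 8/3.
If the defender plays Y, the attacker's expected payoff is (1/3)·6 + (2/3)·6 = 6.
If the defender plays Z, the attacker's expected payoff is (1/3)·8 + (2/3)·4 = 16/3.
The defender minimizes the attacker's payoff; the smallest is 8/3, so the best response is X.

X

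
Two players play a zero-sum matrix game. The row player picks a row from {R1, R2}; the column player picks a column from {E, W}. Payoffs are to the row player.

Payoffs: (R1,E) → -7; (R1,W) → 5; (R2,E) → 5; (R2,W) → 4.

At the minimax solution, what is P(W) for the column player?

12/13

Row minima: R1 → -7, R2 → 4; maximin = 4.
Column maxima: E → 5, W → 5; minimax = 5.
4 ≠ 5, so there is no saddle point; optimal play is mixed.
Let the row player play R1 with probability p. Expected payoff against E: (-7)p + 5(1−p) = −12p + 5; against W: 5p + 4(1−p) = p + 4.
Setting these equal: −12p + 5 = p + 4 ⇒ −13p = -1 ⇒ p = 1/13, and the value is (-12)·(1/13) + 5 = 53/13.
For the column player: with q = P(E), equating R1's and R2's payoffs gives −12q + 5 = q + 4 ⇒ q = 1/13.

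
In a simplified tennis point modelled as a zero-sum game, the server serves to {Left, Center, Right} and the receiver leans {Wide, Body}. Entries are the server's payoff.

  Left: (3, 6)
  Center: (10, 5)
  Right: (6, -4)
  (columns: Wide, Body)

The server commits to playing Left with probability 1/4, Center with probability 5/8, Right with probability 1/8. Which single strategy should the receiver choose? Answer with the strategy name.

Body

If the receiver plays Wide, the server's expected payoff is (1/4)·3 + (5/8)·10 + (1/8)·6 = 31/4.
If the receiver plays Body, the server's expected payoff is (1/4)·6 + (5/8)·5 + (1/8)·(-4) = 33/8.
The receiver minimizes the server's payoff; the smallest is 33/8, so the best response is Body.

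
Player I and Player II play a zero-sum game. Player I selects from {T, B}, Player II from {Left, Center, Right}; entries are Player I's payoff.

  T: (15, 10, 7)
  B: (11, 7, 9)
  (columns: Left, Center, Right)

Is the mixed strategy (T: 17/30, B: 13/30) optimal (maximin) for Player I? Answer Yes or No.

Against Left this mix gives (17/30)·15 + (13/30)·11 = 199/15.
Against Center this mix gives (17/30)·10 + (13/30)·7 = 87/10.
Against Right this mix gives (17/30)·7 + (13/30)·9 = 118/15.
Player II will play Right, holding Player I to 118/15. Shifting weight toward the row that does better against Right would raise this floor (the equalizing mix achieves 41/5 against both Right and Center), so the proposed strategy is not optimal.

No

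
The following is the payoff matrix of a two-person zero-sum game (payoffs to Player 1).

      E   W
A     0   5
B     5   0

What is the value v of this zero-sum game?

5/2

Row minima: A → 0, B → 0; maximin = 0.
Column maxima: E → 5, W → 5; minimax = 5.
0 ≠ 5, so there is no saddle point; optimal play is mixed.
Let Player 1 play A with probability p. Expected payoff against E: 0p + 5(1−p) = −5p + 5; against W: 5p + 0(1−p) = 5p.
Setting these equal: −5p + 5 = 5p ⇒ −10p = -5 ⇒ p = 1/2, and the value is (-5)·(1/2) + 5 = 5/2.
For Player 2: with q = P(E), equating A's and B's payoffs gives −5q + 5 = 5q ⇒ q = 1/2.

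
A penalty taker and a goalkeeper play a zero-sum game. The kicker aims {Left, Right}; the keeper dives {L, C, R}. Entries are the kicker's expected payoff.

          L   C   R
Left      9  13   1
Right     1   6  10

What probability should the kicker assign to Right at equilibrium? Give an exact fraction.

Row minima: Left → 1, Right → 1; maximin = 1.
Column maxima: L → 9, C → 13, R → 10; minimax = 9.
1 ≠ 9, so there is no saddle point; optimal play is mixed.
C is strictly dominated by L (it gives the kicker strictly more in every row), so the keeper never plays it.
On the remaining 2×2 (Left, Right vs L, R):
Let the kicker play Left with probability p. Expected payoff against L: 9p + 1(1−p) = 8p + 1; against R: 1p + 10(1−p) = −9p + 10.
Setting these equal: 8p + 1 = −9p + 10 ⇒ 17p = 9 ⇒ p = 9/17, and the value is (8)·(9/17) + 1 = 89/17.
For the keeper: with q = P(L), equating Left's and Right's payoffs gives 8q + 1 = −9q + 10 ⇒ q = 9/17.

8/17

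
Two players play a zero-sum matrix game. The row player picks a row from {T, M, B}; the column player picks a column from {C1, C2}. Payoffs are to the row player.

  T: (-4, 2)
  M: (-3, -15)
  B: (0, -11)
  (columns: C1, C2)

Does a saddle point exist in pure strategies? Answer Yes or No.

No

Row minima: T → -4, M → -15, B → -11; maximin = -4.
Column maxima: C1 → 0, C2 → 2; minimax = 0.
-4 ≠ 0, so no pure-strategy equilibrium exists.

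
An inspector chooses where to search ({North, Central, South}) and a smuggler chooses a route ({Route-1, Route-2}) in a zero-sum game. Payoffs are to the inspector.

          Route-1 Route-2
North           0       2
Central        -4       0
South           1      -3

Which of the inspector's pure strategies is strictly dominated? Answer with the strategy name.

Central

North gives a strictly higher payoff than Central against every column: 0 > -4, 2 > 0.
So Central is strictly dominated and the inspector never plays it.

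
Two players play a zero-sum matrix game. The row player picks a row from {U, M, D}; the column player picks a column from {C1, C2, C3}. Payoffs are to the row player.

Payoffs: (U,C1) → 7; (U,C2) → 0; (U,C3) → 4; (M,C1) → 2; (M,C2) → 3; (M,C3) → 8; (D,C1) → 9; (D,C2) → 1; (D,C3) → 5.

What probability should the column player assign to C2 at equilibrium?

7/9

Row minima: U → 0, M → 2, D → 1; maximin = 2.
Column maxima: C1 → 9, C2 → 3, C3 → 8; minimax = 3.
2 ≠ 3, so there is no saddle point; optimal play is mixed.
U is strictly dominated by D, so the row player never plays it.
C3 is strictly dominated by C2 (it gives the row player strictly more in every row), so the column player never plays it.
On the remaining 2×2 (M, D vs C1, C2):
Let the row player play M with probability p. Expected payoff against C1: 2p + 9(1−p) = −7p + 9; against C2: 3p + 1(1−p) = 2p + 1.
Setting these equal: −7p + 9 = 2p + 1 ⇒ −9p = -8 ⇒ p = 8/9, and the value is (-7)·(8/9) + 9 = 25/9.
For the column player: with q = P(C1), equating M's and D's payoffs gives −q + 3 = 8q + 1 ⇒ q = 2/9.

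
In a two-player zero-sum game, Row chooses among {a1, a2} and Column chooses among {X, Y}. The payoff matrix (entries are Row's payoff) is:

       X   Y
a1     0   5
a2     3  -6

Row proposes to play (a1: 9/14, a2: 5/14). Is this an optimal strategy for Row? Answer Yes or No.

Yes

Against X this mix gives (9/14)·0 + (5/14)·3 = 15/14.
Against Y this mix gives (9/14)·5 + (5/14)·(-6) = 15/14.
All of Column's active replies (X, Y) yield 15/14, and no column does worse for Row. The mix makes Column indifferent and guarantees 15/14, so it is optimal.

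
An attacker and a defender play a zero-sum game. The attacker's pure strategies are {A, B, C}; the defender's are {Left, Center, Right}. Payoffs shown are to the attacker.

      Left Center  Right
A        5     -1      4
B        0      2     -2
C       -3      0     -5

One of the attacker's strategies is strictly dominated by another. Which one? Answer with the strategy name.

C

B gives a strictly higher payoff than C against every column: 0 > -3, 2 > 0, -2 > -5.
So C is strictly dominated and the attacker never plays it.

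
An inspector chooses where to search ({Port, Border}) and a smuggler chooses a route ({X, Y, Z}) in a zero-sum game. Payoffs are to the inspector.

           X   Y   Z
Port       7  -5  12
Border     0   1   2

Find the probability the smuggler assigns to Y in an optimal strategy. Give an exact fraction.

Row minima: Port → -5, Border → 0; maximin = 0.
Column maxima: X → 7, Y → 1, Z → 12; minimax = 1.
0 ≠ 1, so there is no saddle point; optimal play is mixed.
Z is strictly dominated by X (it gives the inspector strictly more in every row), so the smuggler never plays it.
On the remaining 2×2 (Port, Border vs X, Y):
Let the inspector play Port with probability p. Expected payoff against X: 7p + 0(1−p) = 7p; against Y: (-5)p + 1(1−p) = −6p + 1.
Setting these equal: 7p = −6p + 1 ⇒ 13p = 1 ⇒ p = 1/13, and the value is (7)·(1/13) = 7/13.
For the smuggler: with q = P(X), equating Port's and Border's payoffs gives 12q − 5 = −q + 1 ⇒ q = 6/13.

7/13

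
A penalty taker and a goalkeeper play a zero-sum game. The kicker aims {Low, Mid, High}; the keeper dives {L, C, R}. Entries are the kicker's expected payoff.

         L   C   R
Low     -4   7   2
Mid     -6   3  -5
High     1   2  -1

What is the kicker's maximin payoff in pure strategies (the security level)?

Row minima: Low → -4, Mid → -6, High → -1.
The best of these is -1.

-1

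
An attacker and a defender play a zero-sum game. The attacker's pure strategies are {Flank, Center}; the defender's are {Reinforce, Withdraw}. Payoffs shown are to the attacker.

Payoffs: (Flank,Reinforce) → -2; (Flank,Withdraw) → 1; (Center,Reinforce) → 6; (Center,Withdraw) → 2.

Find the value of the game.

2

Row minima: Flank → -2, Center → 2; maximin = 2.
Column maxima: Reinforce → 6, Withdraw → 2; minimax = 2.
Since maximin = minimax = 2, there is a saddle point and the value is 2.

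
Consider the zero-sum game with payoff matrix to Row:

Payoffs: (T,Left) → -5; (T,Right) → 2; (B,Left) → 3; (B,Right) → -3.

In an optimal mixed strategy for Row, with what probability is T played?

6/13

Row minima: T → -5, B → -3; maximin = -3.
Column maxima: Left → 3, Right → 2; minimax = 2.
-3 ≠ 2, so there is no saddle point; optimal play is mixed.
Let Row play T with probability p. Expected payoff against Left: (-5)p + 3(1−p) = −8p + 3; against Right: 2p + (-3)(1−p) = 5p − 3.
Setting these equal: −8p + 3 = 5p − 3 ⇒ −13p = -6 ⇒ p = 6/13, and the value is (-8)·(6/13) + 3 = -9/13.
For Column: with q = P(Left), equating T's and B's payoffs gives −7q + 2 = 6q − 3 ⇒ q = 5/13.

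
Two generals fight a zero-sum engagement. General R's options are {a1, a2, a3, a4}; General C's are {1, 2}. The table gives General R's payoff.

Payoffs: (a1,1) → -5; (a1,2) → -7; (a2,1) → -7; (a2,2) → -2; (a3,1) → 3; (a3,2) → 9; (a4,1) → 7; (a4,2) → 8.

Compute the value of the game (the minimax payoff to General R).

7

Row minima: a1 → -7, a2 → -7, a3 → 3, a4 → 7; maximin = 7.
Column maxima: 1 → 7, 2 → 9; minimax = 7.
Since maximin = minimax = 7, there is a saddle point and the value is 7.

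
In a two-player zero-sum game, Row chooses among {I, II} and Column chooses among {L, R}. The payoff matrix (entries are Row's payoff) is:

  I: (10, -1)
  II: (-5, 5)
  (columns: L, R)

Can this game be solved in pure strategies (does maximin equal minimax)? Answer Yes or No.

Row minima: I → -1, II → -5; maximin = -1.
Column maxima: L → 10, R → 5; minimax = 5.
-1 ≠ 5, so no pure-strategy equilibrium exists.

No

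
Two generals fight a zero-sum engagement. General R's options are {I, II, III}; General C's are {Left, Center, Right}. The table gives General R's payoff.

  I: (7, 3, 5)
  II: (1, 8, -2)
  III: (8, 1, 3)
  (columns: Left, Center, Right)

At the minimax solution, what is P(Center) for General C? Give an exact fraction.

Row minima: I → 3, II → -2, III → 1; maximin = 3.
Column maxima: Left → 8, Center → 8, Right → 5; minimax = 5.
3 ≠ 5, so there is no saddle point; optimal play is mixed.
Left is strictly dominated by Right (it gives General R strictly more in every row), so General C never plays it.
With Left eliminated, III is strictly dominated by I (I gives General R strictly more in every remaining column), so General R never plays it.
On the remaining 2×2 (I, II vs Center, Right):
Let General R play I with probability p. Expected payoff against Center: 3p + 8(1−p) = −5p + 8; against Right: 5p + (-2)(1−p) = 7p − 2.
Setting these equal: −5p + 8 = 7p − 2 ⇒ −12p = -10 ⇒ p = 5/6, and the value is (-5)·(5/6) + 8 = 23/6.
For General C: with q = P(Center), equating I's and II's payoffs gives −2q + 5 = 10q − 2 ⇒ q = 7/12.

7/12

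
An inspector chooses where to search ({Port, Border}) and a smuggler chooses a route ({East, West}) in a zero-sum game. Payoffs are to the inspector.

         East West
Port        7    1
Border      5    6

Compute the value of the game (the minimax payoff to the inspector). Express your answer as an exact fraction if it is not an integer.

Row minima: Port → 1, Border → 5; maximin = 5.
Column maxima: East → 7, West → 6; minimax = 6.
5 ≠ 6, so there is no saddle point; optimal play is mixed.
Let the inspector play Port with probability p. Expected payoff against East: 7p + 5(1−p) = 2p + 5; against West: 1p + 6(1−p) = −5p + 6.
Setting these equal: 2p + 5 = −5p + 6 ⇒ 7p = 1 ⇒ p = 1/7, and the value is (2)·(1/7) + 5 = 37/7.
For the smuggler: with q = P(East), equating Port's and Border's payoffs gives 6q + 1 = −q + 6 ⇒ q = 5/7.

37/7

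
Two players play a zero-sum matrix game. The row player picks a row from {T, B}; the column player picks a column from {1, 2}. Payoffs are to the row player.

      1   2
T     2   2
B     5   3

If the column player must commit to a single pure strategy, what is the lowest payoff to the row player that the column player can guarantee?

Column maxima: 1 → 5, 2 → 3.
The smallest of these is 3.

3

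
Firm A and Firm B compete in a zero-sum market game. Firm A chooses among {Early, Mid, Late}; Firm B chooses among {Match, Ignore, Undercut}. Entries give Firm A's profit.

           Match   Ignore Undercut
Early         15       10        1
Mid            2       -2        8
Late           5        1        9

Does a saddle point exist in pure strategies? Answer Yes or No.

Row minima: Early → 1, Mid → -2, Late → 1; maximin = 1.
Column maxima: Match → 15, Ignore → 10, Undercut → 9; minimax = 9.
1 ≠ 9, so no pure-strategy equilibrium exists.

No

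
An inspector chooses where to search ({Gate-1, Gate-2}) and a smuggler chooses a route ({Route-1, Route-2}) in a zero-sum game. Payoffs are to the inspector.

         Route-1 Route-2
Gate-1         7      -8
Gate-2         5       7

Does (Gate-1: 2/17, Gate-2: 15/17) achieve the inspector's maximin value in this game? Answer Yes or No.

Yes

Against Route-1 this mix gives (2/17)·7 + (15/17)·5 = 89/17.
Against Route-2 this mix gives (2/17)·(-8) + (15/17)·7 = 89/17.
All of the smuggler's active replies (Route-1, Route-2) yield 89/17, and no column does worse for the inspector. The mix makes the smuggler indifferent and guarantees 89/17, so it is optimal.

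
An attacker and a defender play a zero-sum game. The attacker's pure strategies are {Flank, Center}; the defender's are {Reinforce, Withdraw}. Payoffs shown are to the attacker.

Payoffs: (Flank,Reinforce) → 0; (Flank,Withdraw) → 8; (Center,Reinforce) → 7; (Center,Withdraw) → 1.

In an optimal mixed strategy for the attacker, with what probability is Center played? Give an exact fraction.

4/7

Row minima: Flank → 0, Center → 1; maximin = 1.
Column maxima: Reinforce → 7, Withdraw → 8; minimax = 7.
1 ≠ 7, so there is no saddle point; optimal play is mixed.
Let the attacker play Flank with probability p. Expected payoff against Reinforce: 0p + 7(1−p) = −7p + 7; against Withdraw: 8p + 1(1−p) = 7p + 1.
Setting these equal: −7p + 7 = 7p + 1 ⇒ −14p = -6 ⇒ p = 3/7, and the value is (-7)·(3/7) + 7 = 4.
For the defender: with q = P(Reinforce), equating Flank's and Center's payoffs gives −8q + 8 = 6q + 1 ⇒ q = 1/2.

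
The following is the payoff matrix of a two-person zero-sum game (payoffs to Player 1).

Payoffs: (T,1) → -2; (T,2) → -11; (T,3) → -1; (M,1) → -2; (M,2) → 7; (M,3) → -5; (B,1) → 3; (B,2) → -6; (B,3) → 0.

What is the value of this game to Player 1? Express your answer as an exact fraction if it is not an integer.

-5/3

Row minima: T → -11, M → -5, B → -6; maximin = -5.
Column maxima: 1 → 3, 2 → 7, 3 → 0; minimax = 0.
-5 ≠ 0, so there is no saddle point; optimal play is mixed.
T is strictly dominated by B, so Player 1 never plays it.
With T eliminated, 1 is strictly dominated by 3 (it gives Player 1 strictly more in every remaining row), so Player 2 never plays it.
On the remaining 2×2 (M, B vs 2, 3):
Let Player 1 play M with probability p. Expected payoff against 2: 7p + (-6)(1−p) = 13p − 6; against 3: (-5)p + 0(1−p) = −5p.
Setting these equal: 13p − 6 = −5p ⇒ 18p = 6 ⇒ p = 1/3, and the value is (13)·(1/3) − 6 = -5/3.
For Player 2: with q = P(2), equating M's and B's payoffs gives 12q − 5 = −6q ⇒ q = 5/18.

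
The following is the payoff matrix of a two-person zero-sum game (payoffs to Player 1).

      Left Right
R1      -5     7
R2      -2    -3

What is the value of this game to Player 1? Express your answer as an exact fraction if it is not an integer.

Row minima: R1 → -5, R2 → -3; maximin = -3.
Column maxima: Left → -2, Right → 7; minimax = -2.
-3 ≠ -2, so there is no saddle point; optimal play is mixed.
Let Player 1 play R1 with probability p. Expected payoff against Left: (-5)p + (-2)(1−p) = −3p − 2; against Right: 7p + (-3)(1−p) = 10p − 3.
Setting these equal: −3p − 2 = 10p − 3 ⇒ −13p = -1 ⇒ p = 1/13, and the value is (-3)·(1/13) − 2 = -29/13.
For Player 2: with q = P(Left), equating R1's and R2's payoffs gives −12q + 7 = q − 3 ⇒ q = 10/13.

-29/13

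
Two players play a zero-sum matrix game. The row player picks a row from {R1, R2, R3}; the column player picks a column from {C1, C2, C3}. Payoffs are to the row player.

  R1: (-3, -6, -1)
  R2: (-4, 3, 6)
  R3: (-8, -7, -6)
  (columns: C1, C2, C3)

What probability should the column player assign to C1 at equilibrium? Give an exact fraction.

9/10

Row minima: R1 → -6, R2 → -4, R3 → -8; maximin = -4.
Column maxima: C1 → -3, C2 → 3, C3 → 6; minimax = -3.
-4 ≠ -3, so there is no saddle point; optimal play is mixed.
R3 is strictly dominated by R1, so the row player never plays it.
C3 is strictly dominated by C1 (it gives the row player strictly more in every row), so the column player never plays it.
On the remaining 2×2 (R1, R2 vs C1, C2):
Let the row player play R1 with probability p. Expected payoff against C1: (-3)p + (-4)(1−p) = p − 4; against C2: (-6)p + 3(1−p) = −9p + 3.
Setting these equal: p − 4 = −9p + 3 ⇒ 10p = 7 ⇒ p = 7/10, and the value is (1)·(7/10) − 4 = -33/10.
For the column player: with q = P(C1), equating R1's and R2's payoffs gives 3q − 6 = −7q + 3 ⇒ q = 9/10.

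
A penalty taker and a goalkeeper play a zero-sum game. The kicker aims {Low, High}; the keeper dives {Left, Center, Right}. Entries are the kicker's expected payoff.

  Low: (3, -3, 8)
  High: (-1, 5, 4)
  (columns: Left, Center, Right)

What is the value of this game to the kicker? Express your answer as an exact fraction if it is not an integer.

Row minima: Low → -3, High → -1; maximin = -1.
Column maxima: Left → 3, Center → 5, Right → 8; minimax = 3.
-1 ≠ 3, so there is no saddle point; optimal play is mixed.
Right is strictly dominated by Left (it gives the kicker strictly more in every row), so the keeper never plays it.
On the remaining 2×2 (Low, High vs Left, Center):
Let the kicker play Low with probability p. Expected payoff against Left: 3p + (-1)(1−p) = 4p − 1; against Center: (-3)p + 5(1−p) = −8p + 5.
Setting these equal: 4p − 1 = −8p + 5 ⇒ 12p = 6 ⇒ p = 1/2, and the value is (4)·(1/2) − 1 = 1.
For the keeper: with q = P(Left), equating Low's and High's payoffs gives 6q − 3 = −6q + 5 ⇒ q = 2/3.

1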